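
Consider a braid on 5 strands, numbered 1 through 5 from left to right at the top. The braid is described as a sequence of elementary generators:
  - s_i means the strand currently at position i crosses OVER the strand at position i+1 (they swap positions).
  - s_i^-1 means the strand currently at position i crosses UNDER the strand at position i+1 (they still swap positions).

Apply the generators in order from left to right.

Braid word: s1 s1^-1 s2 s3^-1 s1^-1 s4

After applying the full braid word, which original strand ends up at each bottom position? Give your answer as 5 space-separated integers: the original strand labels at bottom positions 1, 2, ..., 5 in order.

Gen 1 (s1): strand 1 crosses over strand 2. Perm now: [2 1 3 4 5]
Gen 2 (s1^-1): strand 2 crosses under strand 1. Perm now: [1 2 3 4 5]
Gen 3 (s2): strand 2 crosses over strand 3. Perm now: [1 3 2 4 5]
Gen 4 (s3^-1): strand 2 crosses under strand 4. Perm now: [1 3 4 2 5]
Gen 5 (s1^-1): strand 1 crosses under strand 3. Perm now: [3 1 4 2 5]
Gen 6 (s4): strand 2 crosses over strand 5. Perm now: [3 1 4 5 2]

Answer: 3 1 4 5 2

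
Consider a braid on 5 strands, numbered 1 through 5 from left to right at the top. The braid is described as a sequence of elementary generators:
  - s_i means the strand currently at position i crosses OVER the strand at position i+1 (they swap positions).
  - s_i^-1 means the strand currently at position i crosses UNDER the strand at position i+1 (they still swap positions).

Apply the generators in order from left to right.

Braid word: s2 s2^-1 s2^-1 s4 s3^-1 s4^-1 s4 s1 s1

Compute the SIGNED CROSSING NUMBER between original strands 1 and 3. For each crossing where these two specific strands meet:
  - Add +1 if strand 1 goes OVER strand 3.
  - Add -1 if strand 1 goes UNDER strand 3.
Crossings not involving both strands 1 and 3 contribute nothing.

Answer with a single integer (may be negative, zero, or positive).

Gen 1: crossing 2x3. Both 1&3? no. Sum: 0
Gen 2: crossing 3x2. Both 1&3? no. Sum: 0
Gen 3: crossing 2x3. Both 1&3? no. Sum: 0
Gen 4: crossing 4x5. Both 1&3? no. Sum: 0
Gen 5: crossing 2x5. Both 1&3? no. Sum: 0
Gen 6: crossing 2x4. Both 1&3? no. Sum: 0
Gen 7: crossing 4x2. Both 1&3? no. Sum: 0
Gen 8: 1 over 3. Both 1&3? yes. Contrib: +1. Sum: 1
Gen 9: 3 over 1. Both 1&3? yes. Contrib: -1. Sum: 0

Answer: 0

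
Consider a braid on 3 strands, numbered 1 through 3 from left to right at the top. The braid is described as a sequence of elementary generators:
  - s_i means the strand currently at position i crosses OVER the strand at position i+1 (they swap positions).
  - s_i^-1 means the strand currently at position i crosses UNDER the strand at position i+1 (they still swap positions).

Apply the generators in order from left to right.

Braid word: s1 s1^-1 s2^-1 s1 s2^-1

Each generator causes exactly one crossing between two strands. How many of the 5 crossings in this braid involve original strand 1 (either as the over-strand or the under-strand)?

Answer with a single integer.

Gen 1: crossing 1x2. Involves strand 1? yes. Count so far: 1
Gen 2: crossing 2x1. Involves strand 1? yes. Count so far: 2
Gen 3: crossing 2x3. Involves strand 1? no. Count so far: 2
Gen 4: crossing 1x3. Involves strand 1? yes. Count so far: 3
Gen 5: crossing 1x2. Involves strand 1? yes. Count so far: 4

Answer: 4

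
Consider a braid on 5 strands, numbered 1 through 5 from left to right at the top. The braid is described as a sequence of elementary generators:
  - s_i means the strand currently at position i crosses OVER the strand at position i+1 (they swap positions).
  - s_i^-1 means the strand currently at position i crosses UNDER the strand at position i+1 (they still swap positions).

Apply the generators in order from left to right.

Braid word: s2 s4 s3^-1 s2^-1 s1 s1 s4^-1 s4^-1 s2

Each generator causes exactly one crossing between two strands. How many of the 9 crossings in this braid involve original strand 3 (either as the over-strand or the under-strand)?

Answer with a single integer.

Gen 1: crossing 2x3. Involves strand 3? yes. Count so far: 1
Gen 2: crossing 4x5. Involves strand 3? no. Count so far: 1
Gen 3: crossing 2x5. Involves strand 3? no. Count so far: 1
Gen 4: crossing 3x5. Involves strand 3? yes. Count so far: 2
Gen 5: crossing 1x5. Involves strand 3? no. Count so far: 2
Gen 6: crossing 5x1. Involves strand 3? no. Count so far: 2
Gen 7: crossing 2x4. Involves strand 3? no. Count so far: 2
Gen 8: crossing 4x2. Involves strand 3? no. Count so far: 2
Gen 9: crossing 5x3. Involves strand 3? yes. Count so far: 3

Answer: 3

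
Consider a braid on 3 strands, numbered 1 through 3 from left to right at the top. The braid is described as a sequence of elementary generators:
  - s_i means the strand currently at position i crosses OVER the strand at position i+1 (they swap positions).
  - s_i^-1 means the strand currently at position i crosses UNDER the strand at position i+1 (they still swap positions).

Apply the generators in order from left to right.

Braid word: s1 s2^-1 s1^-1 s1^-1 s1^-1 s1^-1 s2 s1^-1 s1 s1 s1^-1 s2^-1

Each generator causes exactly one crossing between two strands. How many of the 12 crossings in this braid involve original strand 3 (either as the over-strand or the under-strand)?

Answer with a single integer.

Answer: 7

Derivation:
Gen 1: crossing 1x2. Involves strand 3? no. Count so far: 0
Gen 2: crossing 1x3. Involves strand 3? yes. Count so far: 1
Gen 3: crossing 2x3. Involves strand 3? yes. Count so far: 2
Gen 4: crossing 3x2. Involves strand 3? yes. Count so far: 3
Gen 5: crossing 2x3. Involves strand 3? yes. Count so far: 4
Gen 6: crossing 3x2. Involves strand 3? yes. Count so far: 5
Gen 7: crossing 3x1. Involves strand 3? yes. Count so far: 6
Gen 8: crossing 2x1. Involves strand 3? no. Count so far: 6
Gen 9: crossing 1x2. Involves strand 3? no. Count so far: 6
Gen 10: crossing 2x1. Involves strand 3? no. Count so far: 6
Gen 11: crossing 1x2. Involves strand 3? no. Count so far: 6
Gen 12: crossing 1x3. Involves strand 3? yes. Count so far: 7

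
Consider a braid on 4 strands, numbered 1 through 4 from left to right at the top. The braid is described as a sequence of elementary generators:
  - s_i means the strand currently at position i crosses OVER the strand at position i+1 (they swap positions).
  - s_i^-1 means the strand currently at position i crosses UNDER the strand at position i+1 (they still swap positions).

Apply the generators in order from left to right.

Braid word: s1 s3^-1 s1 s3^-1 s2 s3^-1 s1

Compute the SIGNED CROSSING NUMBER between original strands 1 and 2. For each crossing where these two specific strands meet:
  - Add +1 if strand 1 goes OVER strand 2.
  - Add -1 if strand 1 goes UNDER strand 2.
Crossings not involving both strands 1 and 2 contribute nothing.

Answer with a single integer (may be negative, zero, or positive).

Gen 1: 1 over 2. Both 1&2? yes. Contrib: +1. Sum: 1
Gen 2: crossing 3x4. Both 1&2? no. Sum: 1
Gen 3: 2 over 1. Both 1&2? yes. Contrib: -1. Sum: 0
Gen 4: crossing 4x3. Both 1&2? no. Sum: 0
Gen 5: crossing 2x3. Both 1&2? no. Sum: 0
Gen 6: crossing 2x4. Both 1&2? no. Sum: 0
Gen 7: crossing 1x3. Both 1&2? no. Sum: 0

Answer: 0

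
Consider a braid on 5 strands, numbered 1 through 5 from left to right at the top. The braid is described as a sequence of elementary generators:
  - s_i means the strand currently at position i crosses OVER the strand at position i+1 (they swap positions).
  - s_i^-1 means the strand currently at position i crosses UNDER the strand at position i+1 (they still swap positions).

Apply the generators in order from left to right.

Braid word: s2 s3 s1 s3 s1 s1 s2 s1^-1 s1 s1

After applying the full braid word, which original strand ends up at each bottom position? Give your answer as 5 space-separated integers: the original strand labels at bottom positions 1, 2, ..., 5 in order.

Answer: 2 3 1 4 5

Derivation:
Gen 1 (s2): strand 2 crosses over strand 3. Perm now: [1 3 2 4 5]
Gen 2 (s3): strand 2 crosses over strand 4. Perm now: [1 3 4 2 5]
Gen 3 (s1): strand 1 crosses over strand 3. Perm now: [3 1 4 2 5]
Gen 4 (s3): strand 4 crosses over strand 2. Perm now: [3 1 2 4 5]
Gen 5 (s1): strand 3 crosses over strand 1. Perm now: [1 3 2 4 5]
Gen 6 (s1): strand 1 crosses over strand 3. Perm now: [3 1 2 4 5]
Gen 7 (s2): strand 1 crosses over strand 2. Perm now: [3 2 1 4 5]
Gen 8 (s1^-1): strand 3 crosses under strand 2. Perm now: [2 3 1 4 5]
Gen 9 (s1): strand 2 crosses over strand 3. Perm now: [3 2 1 4 5]
Gen 10 (s1): strand 3 crosses over strand 2. Perm now: [2 3 1 4 5]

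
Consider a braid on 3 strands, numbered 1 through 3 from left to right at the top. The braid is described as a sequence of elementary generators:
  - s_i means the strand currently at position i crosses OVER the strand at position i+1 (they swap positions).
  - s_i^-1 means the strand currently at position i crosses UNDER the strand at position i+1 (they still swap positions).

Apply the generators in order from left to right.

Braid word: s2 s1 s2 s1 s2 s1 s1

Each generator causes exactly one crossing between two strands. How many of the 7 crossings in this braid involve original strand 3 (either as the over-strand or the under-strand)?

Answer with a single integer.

Gen 1: crossing 2x3. Involves strand 3? yes. Count so far: 1
Gen 2: crossing 1x3. Involves strand 3? yes. Count so far: 2
Gen 3: crossing 1x2. Involves strand 3? no. Count so far: 2
Gen 4: crossing 3x2. Involves strand 3? yes. Count so far: 3
Gen 5: crossing 3x1. Involves strand 3? yes. Count so far: 4
Gen 6: crossing 2x1. Involves strand 3? no. Count so far: 4
Gen 7: crossing 1x2. Involves strand 3? no. Count so far: 4

Answer: 4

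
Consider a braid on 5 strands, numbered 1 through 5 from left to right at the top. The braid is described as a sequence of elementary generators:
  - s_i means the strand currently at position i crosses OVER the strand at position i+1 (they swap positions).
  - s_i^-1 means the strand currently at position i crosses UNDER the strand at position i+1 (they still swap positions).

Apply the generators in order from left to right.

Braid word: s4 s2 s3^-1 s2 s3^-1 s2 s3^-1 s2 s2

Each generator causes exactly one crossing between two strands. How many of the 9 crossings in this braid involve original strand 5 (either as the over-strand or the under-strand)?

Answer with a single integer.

Answer: 5

Derivation:
Gen 1: crossing 4x5. Involves strand 5? yes. Count so far: 1
Gen 2: crossing 2x3. Involves strand 5? no. Count so far: 1
Gen 3: crossing 2x5. Involves strand 5? yes. Count so far: 2
Gen 4: crossing 3x5. Involves strand 5? yes. Count so far: 3
Gen 5: crossing 3x2. Involves strand 5? no. Count so far: 3
Gen 6: crossing 5x2. Involves strand 5? yes. Count so far: 4
Gen 7: crossing 5x3. Involves strand 5? yes. Count so far: 5
Gen 8: crossing 2x3. Involves strand 5? no. Count so far: 5
Gen 9: crossing 3x2. Involves strand 5? no. Count so far: 5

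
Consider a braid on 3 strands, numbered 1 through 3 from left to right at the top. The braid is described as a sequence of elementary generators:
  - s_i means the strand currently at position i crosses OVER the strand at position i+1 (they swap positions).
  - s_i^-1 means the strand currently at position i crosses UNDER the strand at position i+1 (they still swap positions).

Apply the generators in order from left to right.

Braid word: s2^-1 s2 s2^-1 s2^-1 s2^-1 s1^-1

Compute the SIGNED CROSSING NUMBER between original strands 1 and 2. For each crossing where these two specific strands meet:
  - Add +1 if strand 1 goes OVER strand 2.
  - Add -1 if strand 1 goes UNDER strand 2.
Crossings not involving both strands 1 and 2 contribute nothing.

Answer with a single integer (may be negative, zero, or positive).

Answer: 0

Derivation:
Gen 1: crossing 2x3. Both 1&2? no. Sum: 0
Gen 2: crossing 3x2. Both 1&2? no. Sum: 0
Gen 3: crossing 2x3. Both 1&2? no. Sum: 0
Gen 4: crossing 3x2. Both 1&2? no. Sum: 0
Gen 5: crossing 2x3. Both 1&2? no. Sum: 0
Gen 6: crossing 1x3. Both 1&2? no. Sum: 0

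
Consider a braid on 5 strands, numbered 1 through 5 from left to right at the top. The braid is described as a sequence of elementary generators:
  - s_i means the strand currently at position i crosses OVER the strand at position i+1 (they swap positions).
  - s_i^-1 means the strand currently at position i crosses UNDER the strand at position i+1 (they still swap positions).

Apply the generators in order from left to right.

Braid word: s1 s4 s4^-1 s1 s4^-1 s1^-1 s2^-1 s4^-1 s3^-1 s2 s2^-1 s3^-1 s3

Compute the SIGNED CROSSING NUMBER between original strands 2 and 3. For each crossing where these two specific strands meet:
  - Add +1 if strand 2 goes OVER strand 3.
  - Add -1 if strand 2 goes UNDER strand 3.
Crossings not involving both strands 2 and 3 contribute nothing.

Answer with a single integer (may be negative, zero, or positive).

Answer: 0

Derivation:
Gen 1: crossing 1x2. Both 2&3? no. Sum: 0
Gen 2: crossing 4x5. Both 2&3? no. Sum: 0
Gen 3: crossing 5x4. Both 2&3? no. Sum: 0
Gen 4: crossing 2x1. Both 2&3? no. Sum: 0
Gen 5: crossing 4x5. Both 2&3? no. Sum: 0
Gen 6: crossing 1x2. Both 2&3? no. Sum: 0
Gen 7: crossing 1x3. Both 2&3? no. Sum: 0
Gen 8: crossing 5x4. Both 2&3? no. Sum: 0
Gen 9: crossing 1x4. Both 2&3? no. Sum: 0
Gen 10: crossing 3x4. Both 2&3? no. Sum: 0
Gen 11: crossing 4x3. Both 2&3? no. Sum: 0
Gen 12: crossing 4x1. Both 2&3? no. Sum: 0
Gen 13: crossing 1x4. Both 2&3? no. Sum: 0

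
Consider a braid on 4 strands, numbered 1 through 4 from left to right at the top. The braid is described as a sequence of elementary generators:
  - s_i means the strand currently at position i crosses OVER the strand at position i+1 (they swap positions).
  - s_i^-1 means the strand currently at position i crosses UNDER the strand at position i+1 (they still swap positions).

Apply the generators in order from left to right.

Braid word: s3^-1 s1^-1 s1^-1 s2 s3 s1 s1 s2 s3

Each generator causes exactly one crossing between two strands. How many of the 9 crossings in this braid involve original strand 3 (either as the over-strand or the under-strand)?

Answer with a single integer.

Answer: 3

Derivation:
Gen 1: crossing 3x4. Involves strand 3? yes. Count so far: 1
Gen 2: crossing 1x2. Involves strand 3? no. Count so far: 1
Gen 3: crossing 2x1. Involves strand 3? no. Count so far: 1
Gen 4: crossing 2x4. Involves strand 3? no. Count so far: 1
Gen 5: crossing 2x3. Involves strand 3? yes. Count so far: 2
Gen 6: crossing 1x4. Involves strand 3? no. Count so far: 2
Gen 7: crossing 4x1. Involves strand 3? no. Count so far: 2
Gen 8: crossing 4x3. Involves strand 3? yes. Count so far: 3
Gen 9: crossing 4x2. Involves strand 3? no. Count so far: 3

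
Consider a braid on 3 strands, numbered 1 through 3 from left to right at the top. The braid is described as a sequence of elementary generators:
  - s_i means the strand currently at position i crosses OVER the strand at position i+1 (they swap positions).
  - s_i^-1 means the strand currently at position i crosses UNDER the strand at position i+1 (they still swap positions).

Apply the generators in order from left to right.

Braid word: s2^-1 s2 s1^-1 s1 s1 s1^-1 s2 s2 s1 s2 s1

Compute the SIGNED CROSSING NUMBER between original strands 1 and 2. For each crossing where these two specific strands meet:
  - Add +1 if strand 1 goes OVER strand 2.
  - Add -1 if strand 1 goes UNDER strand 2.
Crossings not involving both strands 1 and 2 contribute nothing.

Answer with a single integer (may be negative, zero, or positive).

Gen 1: crossing 2x3. Both 1&2? no. Sum: 0
Gen 2: crossing 3x2. Both 1&2? no. Sum: 0
Gen 3: 1 under 2. Both 1&2? yes. Contrib: -1. Sum: -1
Gen 4: 2 over 1. Both 1&2? yes. Contrib: -1. Sum: -2
Gen 5: 1 over 2. Both 1&2? yes. Contrib: +1. Sum: -1
Gen 6: 2 under 1. Both 1&2? yes. Contrib: +1. Sum: 0
Gen 7: crossing 2x3. Both 1&2? no. Sum: 0
Gen 8: crossing 3x2. Both 1&2? no. Sum: 0
Gen 9: 1 over 2. Both 1&2? yes. Contrib: +1. Sum: 1
Gen 10: crossing 1x3. Both 1&2? no. Sum: 1
Gen 11: crossing 2x3. Both 1&2? no. Sum: 1

Answer: 1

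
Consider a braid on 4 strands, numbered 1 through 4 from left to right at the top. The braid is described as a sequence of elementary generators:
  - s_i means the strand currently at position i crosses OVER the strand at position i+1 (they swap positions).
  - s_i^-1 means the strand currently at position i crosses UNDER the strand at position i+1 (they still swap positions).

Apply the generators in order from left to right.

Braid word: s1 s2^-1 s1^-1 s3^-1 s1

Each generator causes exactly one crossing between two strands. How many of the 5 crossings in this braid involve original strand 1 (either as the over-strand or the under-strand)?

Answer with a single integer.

Gen 1: crossing 1x2. Involves strand 1? yes. Count so far: 1
Gen 2: crossing 1x3. Involves strand 1? yes. Count so far: 2
Gen 3: crossing 2x3. Involves strand 1? no. Count so far: 2
Gen 4: crossing 1x4. Involves strand 1? yes. Count so far: 3
Gen 5: crossing 3x2. Involves strand 1? no. Count so far: 3

Answer: 3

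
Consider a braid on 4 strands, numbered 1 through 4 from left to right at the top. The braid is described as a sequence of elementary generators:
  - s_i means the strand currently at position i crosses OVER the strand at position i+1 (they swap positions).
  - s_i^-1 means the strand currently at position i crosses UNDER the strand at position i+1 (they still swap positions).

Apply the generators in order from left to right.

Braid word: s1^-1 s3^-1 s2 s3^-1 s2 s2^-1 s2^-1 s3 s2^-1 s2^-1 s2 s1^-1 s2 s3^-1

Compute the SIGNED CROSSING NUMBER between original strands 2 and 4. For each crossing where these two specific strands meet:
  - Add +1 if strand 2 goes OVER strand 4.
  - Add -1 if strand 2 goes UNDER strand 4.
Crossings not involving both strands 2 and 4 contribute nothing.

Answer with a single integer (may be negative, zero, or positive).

Answer: -1

Derivation:
Gen 1: crossing 1x2. Both 2&4? no. Sum: 0
Gen 2: crossing 3x4. Both 2&4? no. Sum: 0
Gen 3: crossing 1x4. Both 2&4? no. Sum: 0
Gen 4: crossing 1x3. Both 2&4? no. Sum: 0
Gen 5: crossing 4x3. Both 2&4? no. Sum: 0
Gen 6: crossing 3x4. Both 2&4? no. Sum: 0
Gen 7: crossing 4x3. Both 2&4? no. Sum: 0
Gen 8: crossing 4x1. Both 2&4? no. Sum: 0
Gen 9: crossing 3x1. Both 2&4? no. Sum: 0
Gen 10: crossing 1x3. Both 2&4? no. Sum: 0
Gen 11: crossing 3x1. Both 2&4? no. Sum: 0
Gen 12: crossing 2x1. Both 2&4? no. Sum: 0
Gen 13: crossing 2x3. Both 2&4? no. Sum: 0
Gen 14: 2 under 4. Both 2&4? yes. Contrib: -1. Sum: -1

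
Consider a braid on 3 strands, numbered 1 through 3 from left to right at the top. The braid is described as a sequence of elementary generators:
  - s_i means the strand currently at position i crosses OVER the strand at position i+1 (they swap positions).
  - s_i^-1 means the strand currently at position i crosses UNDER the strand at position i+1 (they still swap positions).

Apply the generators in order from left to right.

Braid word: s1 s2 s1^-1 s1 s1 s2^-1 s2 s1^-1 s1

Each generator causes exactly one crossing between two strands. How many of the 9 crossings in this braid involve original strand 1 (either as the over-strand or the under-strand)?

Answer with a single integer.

Gen 1: crossing 1x2. Involves strand 1? yes. Count so far: 1
Gen 2: crossing 1x3. Involves strand 1? yes. Count so far: 2
Gen 3: crossing 2x3. Involves strand 1? no. Count so far: 2
Gen 4: crossing 3x2. Involves strand 1? no. Count so far: 2
Gen 5: crossing 2x3. Involves strand 1? no. Count so far: 2
Gen 6: crossing 2x1. Involves strand 1? yes. Count so far: 3
Gen 7: crossing 1x2. Involves strand 1? yes. Count so far: 4
Gen 8: crossing 3x2. Involves strand 1? no. Count so far: 4
Gen 9: crossing 2x3. Involves strand 1? no. Count so far: 4

Answer: 4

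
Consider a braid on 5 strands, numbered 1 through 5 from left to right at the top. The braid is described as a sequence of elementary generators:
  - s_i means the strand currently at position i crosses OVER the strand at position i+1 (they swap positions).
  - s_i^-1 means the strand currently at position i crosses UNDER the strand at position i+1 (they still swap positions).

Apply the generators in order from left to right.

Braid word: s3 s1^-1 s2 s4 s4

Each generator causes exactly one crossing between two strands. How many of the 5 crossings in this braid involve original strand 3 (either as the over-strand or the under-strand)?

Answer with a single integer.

Gen 1: crossing 3x4. Involves strand 3? yes. Count so far: 1
Gen 2: crossing 1x2. Involves strand 3? no. Count so far: 1
Gen 3: crossing 1x4. Involves strand 3? no. Count so far: 1
Gen 4: crossing 3x5. Involves strand 3? yes. Count so far: 2
Gen 5: crossing 5x3. Involves strand 3? yes. Count so far: 3

Answer: 3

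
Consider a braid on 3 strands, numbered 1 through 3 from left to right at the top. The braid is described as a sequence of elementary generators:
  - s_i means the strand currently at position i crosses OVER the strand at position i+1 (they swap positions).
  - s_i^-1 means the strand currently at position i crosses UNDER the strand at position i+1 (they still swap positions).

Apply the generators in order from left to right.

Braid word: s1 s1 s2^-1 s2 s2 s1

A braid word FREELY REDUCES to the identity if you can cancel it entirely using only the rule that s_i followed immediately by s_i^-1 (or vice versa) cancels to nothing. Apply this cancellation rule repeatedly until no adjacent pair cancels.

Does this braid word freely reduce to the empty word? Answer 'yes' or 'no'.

Answer: no

Derivation:
Gen 1 (s1): push. Stack: [s1]
Gen 2 (s1): push. Stack: [s1 s1]
Gen 3 (s2^-1): push. Stack: [s1 s1 s2^-1]
Gen 4 (s2): cancels prior s2^-1. Stack: [s1 s1]
Gen 5 (s2): push. Stack: [s1 s1 s2]
Gen 6 (s1): push. Stack: [s1 s1 s2 s1]
Reduced word: s1 s1 s2 s1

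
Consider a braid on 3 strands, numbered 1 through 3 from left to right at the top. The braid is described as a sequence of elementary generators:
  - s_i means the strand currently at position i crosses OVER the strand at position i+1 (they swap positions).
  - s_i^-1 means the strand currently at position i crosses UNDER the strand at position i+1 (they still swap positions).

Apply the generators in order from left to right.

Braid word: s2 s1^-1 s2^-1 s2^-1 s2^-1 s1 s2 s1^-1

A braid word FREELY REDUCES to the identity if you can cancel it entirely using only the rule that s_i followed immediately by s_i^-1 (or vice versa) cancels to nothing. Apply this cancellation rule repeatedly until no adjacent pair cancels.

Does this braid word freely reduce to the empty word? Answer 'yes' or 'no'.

Gen 1 (s2): push. Stack: [s2]
Gen 2 (s1^-1): push. Stack: [s2 s1^-1]
Gen 3 (s2^-1): push. Stack: [s2 s1^-1 s2^-1]
Gen 4 (s2^-1): push. Stack: [s2 s1^-1 s2^-1 s2^-1]
Gen 5 (s2^-1): push. Stack: [s2 s1^-1 s2^-1 s2^-1 s2^-1]
Gen 6 (s1): push. Stack: [s2 s1^-1 s2^-1 s2^-1 s2^-1 s1]
Gen 7 (s2): push. Stack: [s2 s1^-1 s2^-1 s2^-1 s2^-1 s1 s2]
Gen 8 (s1^-1): push. Stack: [s2 s1^-1 s2^-1 s2^-1 s2^-1 s1 s2 s1^-1]
Reduced word: s2 s1^-1 s2^-1 s2^-1 s2^-1 s1 s2 s1^-1

Answer: no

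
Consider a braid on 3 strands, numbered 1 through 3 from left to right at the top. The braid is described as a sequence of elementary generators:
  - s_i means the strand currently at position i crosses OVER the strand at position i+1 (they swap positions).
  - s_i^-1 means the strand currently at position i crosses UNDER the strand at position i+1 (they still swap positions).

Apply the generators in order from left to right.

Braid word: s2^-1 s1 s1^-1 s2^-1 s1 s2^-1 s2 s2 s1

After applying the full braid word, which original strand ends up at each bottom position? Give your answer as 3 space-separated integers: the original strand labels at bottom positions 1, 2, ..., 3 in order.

Answer: 3 2 1

Derivation:
Gen 1 (s2^-1): strand 2 crosses under strand 3. Perm now: [1 3 2]
Gen 2 (s1): strand 1 crosses over strand 3. Perm now: [3 1 2]
Gen 3 (s1^-1): strand 3 crosses under strand 1. Perm now: [1 3 2]
Gen 4 (s2^-1): strand 3 crosses under strand 2. Perm now: [1 2 3]
Gen 5 (s1): strand 1 crosses over strand 2. Perm now: [2 1 3]
Gen 6 (s2^-1): strand 1 crosses under strand 3. Perm now: [2 3 1]
Gen 7 (s2): strand 3 crosses over strand 1. Perm now: [2 1 3]
Gen 8 (s2): strand 1 crosses over strand 3. Perm now: [2 3 1]
Gen 9 (s1): strand 2 crosses over strand 3. Perm now: [3 2 1]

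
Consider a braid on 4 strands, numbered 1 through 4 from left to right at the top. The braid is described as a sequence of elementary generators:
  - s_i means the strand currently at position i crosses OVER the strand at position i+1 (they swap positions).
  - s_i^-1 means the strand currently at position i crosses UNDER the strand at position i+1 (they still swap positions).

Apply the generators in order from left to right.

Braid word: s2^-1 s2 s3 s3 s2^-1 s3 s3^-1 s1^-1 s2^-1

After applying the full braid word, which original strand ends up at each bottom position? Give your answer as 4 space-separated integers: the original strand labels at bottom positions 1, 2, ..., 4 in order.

Answer: 3 2 1 4

Derivation:
Gen 1 (s2^-1): strand 2 crosses under strand 3. Perm now: [1 3 2 4]
Gen 2 (s2): strand 3 crosses over strand 2. Perm now: [1 2 3 4]
Gen 3 (s3): strand 3 crosses over strand 4. Perm now: [1 2 4 3]
Gen 4 (s3): strand 4 crosses over strand 3. Perm now: [1 2 3 4]
Gen 5 (s2^-1): strand 2 crosses under strand 3. Perm now: [1 3 2 4]
Gen 6 (s3): strand 2 crosses over strand 4. Perm now: [1 3 4 2]
Gen 7 (s3^-1): strand 4 crosses under strand 2. Perm now: [1 3 2 4]
Gen 8 (s1^-1): strand 1 crosses under strand 3. Perm now: [3 1 2 4]
Gen 9 (s2^-1): strand 1 crosses under strand 2. Perm now: [3 2 1 4]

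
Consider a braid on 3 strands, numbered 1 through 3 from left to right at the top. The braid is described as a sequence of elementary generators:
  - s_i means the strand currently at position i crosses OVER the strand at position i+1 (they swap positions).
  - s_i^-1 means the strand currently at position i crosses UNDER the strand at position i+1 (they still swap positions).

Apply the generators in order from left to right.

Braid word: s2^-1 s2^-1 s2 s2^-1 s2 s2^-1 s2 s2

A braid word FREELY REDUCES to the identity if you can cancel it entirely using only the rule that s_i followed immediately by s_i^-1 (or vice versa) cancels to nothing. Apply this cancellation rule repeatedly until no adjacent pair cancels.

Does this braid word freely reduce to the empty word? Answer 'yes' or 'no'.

Answer: yes

Derivation:
Gen 1 (s2^-1): push. Stack: [s2^-1]
Gen 2 (s2^-1): push. Stack: [s2^-1 s2^-1]
Gen 3 (s2): cancels prior s2^-1. Stack: [s2^-1]
Gen 4 (s2^-1): push. Stack: [s2^-1 s2^-1]
Gen 5 (s2): cancels prior s2^-1. Stack: [s2^-1]
Gen 6 (s2^-1): push. Stack: [s2^-1 s2^-1]
Gen 7 (s2): cancels prior s2^-1. Stack: [s2^-1]
Gen 8 (s2): cancels prior s2^-1. Stack: []
Reduced word: (empty)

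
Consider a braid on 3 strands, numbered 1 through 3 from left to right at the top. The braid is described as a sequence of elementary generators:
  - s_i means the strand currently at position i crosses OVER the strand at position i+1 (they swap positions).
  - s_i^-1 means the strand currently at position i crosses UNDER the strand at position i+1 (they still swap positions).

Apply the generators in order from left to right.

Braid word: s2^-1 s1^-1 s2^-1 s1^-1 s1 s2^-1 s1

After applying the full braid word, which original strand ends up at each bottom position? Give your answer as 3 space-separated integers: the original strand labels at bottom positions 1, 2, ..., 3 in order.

Answer: 1 3 2

Derivation:
Gen 1 (s2^-1): strand 2 crosses under strand 3. Perm now: [1 3 2]
Gen 2 (s1^-1): strand 1 crosses under strand 3. Perm now: [3 1 2]
Gen 3 (s2^-1): strand 1 crosses under strand 2. Perm now: [3 2 1]
Gen 4 (s1^-1): strand 3 crosses under strand 2. Perm now: [2 3 1]
Gen 5 (s1): strand 2 crosses over strand 3. Perm now: [3 2 1]
Gen 6 (s2^-1): strand 2 crosses under strand 1. Perm now: [3 1 2]
Gen 7 (s1): strand 3 crosses over strand 1. Perm now: [1 3 2]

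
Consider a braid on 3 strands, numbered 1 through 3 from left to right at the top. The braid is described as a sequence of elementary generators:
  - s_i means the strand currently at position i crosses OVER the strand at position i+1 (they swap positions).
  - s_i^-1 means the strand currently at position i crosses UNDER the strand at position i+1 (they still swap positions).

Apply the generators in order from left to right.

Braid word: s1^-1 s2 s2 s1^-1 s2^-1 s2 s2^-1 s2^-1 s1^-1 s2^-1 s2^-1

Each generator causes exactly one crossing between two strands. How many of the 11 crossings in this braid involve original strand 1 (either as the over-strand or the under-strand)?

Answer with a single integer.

Answer: 7

Derivation:
Gen 1: crossing 1x2. Involves strand 1? yes. Count so far: 1
Gen 2: crossing 1x3. Involves strand 1? yes. Count so far: 2
Gen 3: crossing 3x1. Involves strand 1? yes. Count so far: 3
Gen 4: crossing 2x1. Involves strand 1? yes. Count so far: 4
Gen 5: crossing 2x3. Involves strand 1? no. Count so far: 4
Gen 6: crossing 3x2. Involves strand 1? no. Count so far: 4
Gen 7: crossing 2x3. Involves strand 1? no. Count so far: 4
Gen 8: crossing 3x2. Involves strand 1? no. Count so far: 4
Gen 9: crossing 1x2. Involves strand 1? yes. Count so far: 5
Gen 10: crossing 1x3. Involves strand 1? yes. Count so far: 6
Gen 11: crossing 3x1. Involves strand 1? yes. Count so far: 7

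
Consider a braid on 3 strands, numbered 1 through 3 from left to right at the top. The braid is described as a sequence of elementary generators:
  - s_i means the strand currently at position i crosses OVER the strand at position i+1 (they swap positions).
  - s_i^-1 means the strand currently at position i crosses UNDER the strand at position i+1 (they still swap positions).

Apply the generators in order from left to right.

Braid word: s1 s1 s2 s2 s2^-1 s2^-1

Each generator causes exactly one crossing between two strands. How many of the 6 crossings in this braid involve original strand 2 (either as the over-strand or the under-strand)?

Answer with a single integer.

Gen 1: crossing 1x2. Involves strand 2? yes. Count so far: 1
Gen 2: crossing 2x1. Involves strand 2? yes. Count so far: 2
Gen 3: crossing 2x3. Involves strand 2? yes. Count so far: 3
Gen 4: crossing 3x2. Involves strand 2? yes. Count so far: 4
Gen 5: crossing 2x3. Involves strand 2? yes. Count so far: 5
Gen 6: crossing 3x2. Involves strand 2? yes. Count so far: 6

Answer: 6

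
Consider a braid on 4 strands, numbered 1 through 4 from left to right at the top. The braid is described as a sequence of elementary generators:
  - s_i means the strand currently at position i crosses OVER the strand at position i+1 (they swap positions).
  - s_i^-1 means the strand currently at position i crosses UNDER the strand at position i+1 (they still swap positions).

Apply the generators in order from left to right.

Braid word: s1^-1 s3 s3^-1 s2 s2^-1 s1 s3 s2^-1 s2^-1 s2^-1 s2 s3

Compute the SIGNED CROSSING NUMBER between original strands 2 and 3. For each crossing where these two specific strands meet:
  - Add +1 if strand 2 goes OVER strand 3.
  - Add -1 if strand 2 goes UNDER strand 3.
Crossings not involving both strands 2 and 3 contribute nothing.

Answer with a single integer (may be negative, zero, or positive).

Answer: 0

Derivation:
Gen 1: crossing 1x2. Both 2&3? no. Sum: 0
Gen 2: crossing 3x4. Both 2&3? no. Sum: 0
Gen 3: crossing 4x3. Both 2&3? no. Sum: 0
Gen 4: crossing 1x3. Both 2&3? no. Sum: 0
Gen 5: crossing 3x1. Both 2&3? no. Sum: 0
Gen 6: crossing 2x1. Both 2&3? no. Sum: 0
Gen 7: crossing 3x4. Both 2&3? no. Sum: 0
Gen 8: crossing 2x4. Both 2&3? no. Sum: 0
Gen 9: crossing 4x2. Both 2&3? no. Sum: 0
Gen 10: crossing 2x4. Both 2&3? no. Sum: 0
Gen 11: crossing 4x2. Both 2&3? no. Sum: 0
Gen 12: crossing 4x3. Both 2&3? no. Sum: 0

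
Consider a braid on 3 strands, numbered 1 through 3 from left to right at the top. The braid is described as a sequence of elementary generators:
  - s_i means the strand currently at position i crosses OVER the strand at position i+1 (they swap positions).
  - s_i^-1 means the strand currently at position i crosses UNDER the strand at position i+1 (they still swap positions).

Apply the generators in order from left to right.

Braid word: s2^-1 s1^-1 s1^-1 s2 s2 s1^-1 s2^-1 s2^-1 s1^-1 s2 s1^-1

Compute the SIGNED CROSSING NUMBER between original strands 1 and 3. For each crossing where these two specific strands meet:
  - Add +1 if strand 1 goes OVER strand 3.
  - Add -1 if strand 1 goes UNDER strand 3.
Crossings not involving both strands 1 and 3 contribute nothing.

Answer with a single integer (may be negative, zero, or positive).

Answer: 0

Derivation:
Gen 1: crossing 2x3. Both 1&3? no. Sum: 0
Gen 2: 1 under 3. Both 1&3? yes. Contrib: -1. Sum: -1
Gen 3: 3 under 1. Both 1&3? yes. Contrib: +1. Sum: 0
Gen 4: crossing 3x2. Both 1&3? no. Sum: 0
Gen 5: crossing 2x3. Both 1&3? no. Sum: 0
Gen 6: 1 under 3. Both 1&3? yes. Contrib: -1. Sum: -1
Gen 7: crossing 1x2. Both 1&3? no. Sum: -1
Gen 8: crossing 2x1. Both 1&3? no. Sum: -1
Gen 9: 3 under 1. Both 1&3? yes. Contrib: +1. Sum: 0
Gen 10: crossing 3x2. Both 1&3? no. Sum: 0
Gen 11: crossing 1x2. Both 1&3? no. Sum: 0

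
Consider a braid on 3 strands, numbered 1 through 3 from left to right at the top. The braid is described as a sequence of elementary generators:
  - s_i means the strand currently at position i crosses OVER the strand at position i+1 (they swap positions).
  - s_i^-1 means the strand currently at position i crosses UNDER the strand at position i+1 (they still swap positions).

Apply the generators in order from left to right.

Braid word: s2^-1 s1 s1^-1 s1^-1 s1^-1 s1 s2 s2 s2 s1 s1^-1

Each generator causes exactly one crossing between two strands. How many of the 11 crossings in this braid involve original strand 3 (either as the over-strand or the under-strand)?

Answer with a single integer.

Gen 1: crossing 2x3. Involves strand 3? yes. Count so far: 1
Gen 2: crossing 1x3. Involves strand 3? yes. Count so far: 2
Gen 3: crossing 3x1. Involves strand 3? yes. Count so far: 3
Gen 4: crossing 1x3. Involves strand 3? yes. Count so far: 4
Gen 5: crossing 3x1. Involves strand 3? yes. Count so far: 5
Gen 6: crossing 1x3. Involves strand 3? yes. Count so far: 6
Gen 7: crossing 1x2. Involves strand 3? no. Count so far: 6
Gen 8: crossing 2x1. Involves strand 3? no. Count so far: 6
Gen 9: crossing 1x2. Involves strand 3? no. Count so far: 6
Gen 10: crossing 3x2. Involves strand 3? yes. Count so far: 7
Gen 11: crossing 2x3. Involves strand 3? yes. Count so far: 8

Answer: 8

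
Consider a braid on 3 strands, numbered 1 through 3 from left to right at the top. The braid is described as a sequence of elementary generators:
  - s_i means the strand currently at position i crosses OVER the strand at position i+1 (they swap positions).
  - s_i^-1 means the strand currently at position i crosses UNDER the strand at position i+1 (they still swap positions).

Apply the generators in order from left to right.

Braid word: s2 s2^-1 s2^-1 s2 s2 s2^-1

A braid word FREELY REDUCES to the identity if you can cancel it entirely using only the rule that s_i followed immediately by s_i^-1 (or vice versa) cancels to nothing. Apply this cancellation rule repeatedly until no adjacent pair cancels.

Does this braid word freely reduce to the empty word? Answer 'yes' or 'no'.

Answer: yes

Derivation:
Gen 1 (s2): push. Stack: [s2]
Gen 2 (s2^-1): cancels prior s2. Stack: []
Gen 3 (s2^-1): push. Stack: [s2^-1]
Gen 4 (s2): cancels prior s2^-1. Stack: []
Gen 5 (s2): push. Stack: [s2]
Gen 6 (s2^-1): cancels prior s2. Stack: []
Reduced word: (empty)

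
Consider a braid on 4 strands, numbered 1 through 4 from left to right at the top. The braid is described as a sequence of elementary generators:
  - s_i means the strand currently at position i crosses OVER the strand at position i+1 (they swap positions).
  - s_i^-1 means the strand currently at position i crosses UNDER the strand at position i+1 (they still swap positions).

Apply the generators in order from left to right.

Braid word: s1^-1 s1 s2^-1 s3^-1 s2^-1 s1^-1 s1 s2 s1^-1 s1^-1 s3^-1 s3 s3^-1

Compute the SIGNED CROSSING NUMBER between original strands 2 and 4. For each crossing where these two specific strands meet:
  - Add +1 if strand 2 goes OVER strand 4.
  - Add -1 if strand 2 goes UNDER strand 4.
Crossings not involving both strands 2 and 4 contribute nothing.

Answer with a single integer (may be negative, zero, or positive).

Answer: 2

Derivation:
Gen 1: crossing 1x2. Both 2&4? no. Sum: 0
Gen 2: crossing 2x1. Both 2&4? no. Sum: 0
Gen 3: crossing 2x3. Both 2&4? no. Sum: 0
Gen 4: 2 under 4. Both 2&4? yes. Contrib: -1. Sum: -1
Gen 5: crossing 3x4. Both 2&4? no. Sum: -1
Gen 6: crossing 1x4. Both 2&4? no. Sum: -1
Gen 7: crossing 4x1. Both 2&4? no. Sum: -1
Gen 8: crossing 4x3. Both 2&4? no. Sum: -1
Gen 9: crossing 1x3. Both 2&4? no. Sum: -1
Gen 10: crossing 3x1. Both 2&4? no. Sum: -1
Gen 11: 4 under 2. Both 2&4? yes. Contrib: +1. Sum: 0
Gen 12: 2 over 4. Both 2&4? yes. Contrib: +1. Sum: 1
Gen 13: 4 under 2. Both 2&4? yes. Contrib: +1. Sum: 2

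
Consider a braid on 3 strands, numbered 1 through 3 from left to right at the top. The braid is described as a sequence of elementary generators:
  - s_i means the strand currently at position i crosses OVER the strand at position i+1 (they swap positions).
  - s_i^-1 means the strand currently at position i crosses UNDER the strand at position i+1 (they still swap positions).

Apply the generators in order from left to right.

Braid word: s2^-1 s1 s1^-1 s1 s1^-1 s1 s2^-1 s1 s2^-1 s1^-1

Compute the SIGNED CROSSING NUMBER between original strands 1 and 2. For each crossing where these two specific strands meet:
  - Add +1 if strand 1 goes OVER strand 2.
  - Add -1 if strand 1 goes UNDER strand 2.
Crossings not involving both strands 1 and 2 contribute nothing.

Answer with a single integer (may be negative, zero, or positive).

Answer: 0

Derivation:
Gen 1: crossing 2x3. Both 1&2? no. Sum: 0
Gen 2: crossing 1x3. Both 1&2? no. Sum: 0
Gen 3: crossing 3x1. Both 1&2? no. Sum: 0
Gen 4: crossing 1x3. Both 1&2? no. Sum: 0
Gen 5: crossing 3x1. Both 1&2? no. Sum: 0
Gen 6: crossing 1x3. Both 1&2? no. Sum: 0
Gen 7: 1 under 2. Both 1&2? yes. Contrib: -1. Sum: -1
Gen 8: crossing 3x2. Both 1&2? no. Sum: -1
Gen 9: crossing 3x1. Both 1&2? no. Sum: -1
Gen 10: 2 under 1. Both 1&2? yes. Contrib: +1. Sum: 0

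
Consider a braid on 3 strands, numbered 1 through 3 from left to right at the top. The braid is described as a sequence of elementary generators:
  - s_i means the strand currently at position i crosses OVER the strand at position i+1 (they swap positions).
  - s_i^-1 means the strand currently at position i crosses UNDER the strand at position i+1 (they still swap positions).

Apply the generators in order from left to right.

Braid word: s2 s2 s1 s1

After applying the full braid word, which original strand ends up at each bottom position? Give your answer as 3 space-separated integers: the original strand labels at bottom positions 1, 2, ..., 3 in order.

Gen 1 (s2): strand 2 crosses over strand 3. Perm now: [1 3 2]
Gen 2 (s2): strand 3 crosses over strand 2. Perm now: [1 2 3]
Gen 3 (s1): strand 1 crosses over strand 2. Perm now: [2 1 3]
Gen 4 (s1): strand 2 crosses over strand 1. Perm now: [1 2 3]

Answer: 1 2 3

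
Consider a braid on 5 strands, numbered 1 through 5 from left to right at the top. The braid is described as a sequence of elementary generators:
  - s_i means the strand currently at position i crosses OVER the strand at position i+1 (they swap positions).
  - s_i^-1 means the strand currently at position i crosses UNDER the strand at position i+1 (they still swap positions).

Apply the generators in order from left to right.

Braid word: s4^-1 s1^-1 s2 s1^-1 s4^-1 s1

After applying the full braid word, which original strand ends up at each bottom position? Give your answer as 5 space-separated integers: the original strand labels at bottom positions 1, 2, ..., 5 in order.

Answer: 2 3 1 4 5

Derivation:
Gen 1 (s4^-1): strand 4 crosses under strand 5. Perm now: [1 2 3 5 4]
Gen 2 (s1^-1): strand 1 crosses under strand 2. Perm now: [2 1 3 5 4]
Gen 3 (s2): strand 1 crosses over strand 3. Perm now: [2 3 1 5 4]
Gen 4 (s1^-1): strand 2 crosses under strand 3. Perm now: [3 2 1 5 4]
Gen 5 (s4^-1): strand 5 crosses under strand 4. Perm now: [3 2 1 4 5]
Gen 6 (s1): strand 3 crosses over strand 2. Perm now: [2 3 1 4 5]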